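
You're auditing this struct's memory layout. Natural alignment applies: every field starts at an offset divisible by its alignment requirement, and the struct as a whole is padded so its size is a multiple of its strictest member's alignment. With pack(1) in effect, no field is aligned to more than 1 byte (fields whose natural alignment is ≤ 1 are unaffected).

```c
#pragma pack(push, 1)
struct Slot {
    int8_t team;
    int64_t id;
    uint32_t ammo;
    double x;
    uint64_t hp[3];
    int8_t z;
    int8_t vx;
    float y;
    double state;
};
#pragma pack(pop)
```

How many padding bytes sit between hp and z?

0

@0: team [1B, align 1] → 1
@1: id [8B, align 1] → 9
@9: ammo [4B, align 1] → 13
@13: x [8B, align 1] → 21
@21: hp [24B, align 1] → 45
@45: z [1B, align 1] → 46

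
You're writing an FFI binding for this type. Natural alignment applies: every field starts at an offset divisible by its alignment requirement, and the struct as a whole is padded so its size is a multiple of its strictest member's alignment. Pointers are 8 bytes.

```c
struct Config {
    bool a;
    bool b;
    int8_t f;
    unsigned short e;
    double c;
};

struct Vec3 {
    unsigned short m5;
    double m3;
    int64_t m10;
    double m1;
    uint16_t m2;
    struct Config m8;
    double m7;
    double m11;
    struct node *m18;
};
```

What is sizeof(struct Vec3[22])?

Config: a at 0 (size 1, align 1) → ends 1; b at 1 (size 1, align 1) → ends 2; f at 2 (size 1, align 1) → ends 3; pad 1 to align 2 for e; e at 4 (size 2, align 2) → ends 6; pad 2 to align 8 for c; c at 8 (size 8, align 8) → ends 16; total 16 bytes, alignment 8
m5 at 0 (size 2, align 2) → ends 2
pad 6 to align 8 for m3
m3 at 8 (size 8, align 8) → ends 16
m10 at 16 (size 8, align 8) → ends 24
m1 at 24 (size 8, align 8) → ends 32
m2 at 32 (size 2, align 2) → ends 34
pad 6 to align 8 for m8
m8 at 40 (size 16, align 8) → ends 56
m7 at 56 (size 8, align 8) → ends 64
m11 at 64 (size 8, align 8) → ends 72
m18 at 72 (size 8, align 8) → ends 80
total 80 bytes, alignment 8
array of 22: 22 × 80 = 1760

1760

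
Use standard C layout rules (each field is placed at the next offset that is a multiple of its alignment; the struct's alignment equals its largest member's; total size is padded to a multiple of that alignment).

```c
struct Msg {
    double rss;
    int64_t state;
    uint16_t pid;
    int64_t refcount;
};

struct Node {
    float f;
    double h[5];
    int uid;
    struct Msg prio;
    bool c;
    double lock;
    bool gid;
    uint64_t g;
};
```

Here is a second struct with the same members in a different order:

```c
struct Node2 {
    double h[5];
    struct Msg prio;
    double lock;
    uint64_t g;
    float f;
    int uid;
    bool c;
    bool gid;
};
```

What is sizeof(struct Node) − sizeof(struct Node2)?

Msg: rss at 0 (size 8, align 8) → ends 8; state at 8 (size 8, align 8) → ends 16; pid at 16 (size 2, align 2) → ends 18; pad 6 to align 8 for refcount; refcount at 24 (size 8, align 8) → ends 32; total 32 bytes, alignment 8
f at 0 (size 4, align 4) → ends 4
pad 4 to align 8 for h
h at 8 (size 40, align 8) → ends 48
uid at 48 (size 4, align 4) → ends 52
pad 4 to align 8 for prio
prio at 56 (size 32, align 8) → ends 88
c at 88 (size 1, align 1) → ends 89
pad 7 to align 8 for lock
lock at 96 (size 8, align 8) → ends 104
gid at 104 (size 1, align 1) → ends 105
pad 7 to align 8 for g
g at 112 (size 8, align 8) → ends 120
total 120 bytes, alignment 8
— Node2 —
h at 0 (size 40, align 8) → ends 40
prio at 40 (size 32, align 8) → ends 72
lock at 72 (size 8, align 8) → ends 80
g at 80 (size 8, align 8) → ends 88
f at 88 (size 4, align 4) → ends 92
uid at 92 (size 4, align 4) → ends 96
c at 96 (size 1, align 1) → ends 97
gid at 97 (size 1, align 1) → ends 98
tail pad 6 to reach multiple of 8
total 104 bytes, alignment 8
120 − 104 = 16

16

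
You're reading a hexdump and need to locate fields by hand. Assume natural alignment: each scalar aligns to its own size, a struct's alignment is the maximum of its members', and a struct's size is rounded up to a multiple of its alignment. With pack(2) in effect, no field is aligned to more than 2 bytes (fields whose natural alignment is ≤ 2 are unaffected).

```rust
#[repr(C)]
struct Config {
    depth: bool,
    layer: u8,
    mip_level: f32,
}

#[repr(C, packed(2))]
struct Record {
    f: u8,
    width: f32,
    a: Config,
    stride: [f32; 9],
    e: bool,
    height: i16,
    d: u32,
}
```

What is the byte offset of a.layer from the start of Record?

Config: depth at 0 (size 1, align 1) → ends 1; layer at 1 (size 1, align 1) → ends 2; pad 2 to align 4 for mip_level; mip_level at 4 (size 4, align 4) → ends 8; total 8 bytes, alignment 4
f at 0 (size 1, align 1) → ends 1
pad 1 to align 2 for width
width at 2 (size 4, align 2) → ends 6
a at 6 (size 8, align 2) → ends 14
within Config: layer at 1
6 + 1 = 7

7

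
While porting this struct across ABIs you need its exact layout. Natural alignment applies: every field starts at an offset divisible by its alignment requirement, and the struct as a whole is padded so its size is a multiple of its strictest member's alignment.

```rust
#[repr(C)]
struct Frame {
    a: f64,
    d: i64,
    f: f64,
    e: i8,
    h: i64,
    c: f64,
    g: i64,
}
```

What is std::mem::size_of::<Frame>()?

@0: a [8B, align 8] → 8
@8: d [8B, align 8] → 16
@16: f [8B, align 8] → 24
@24: e [1B, align 1] → 25
+7 pad (align 8)
@32: h [8B, align 8] → 40
@40: c [8B, align 8] → 48
@48: g [8B, align 8] → 56
size 56, align 8

56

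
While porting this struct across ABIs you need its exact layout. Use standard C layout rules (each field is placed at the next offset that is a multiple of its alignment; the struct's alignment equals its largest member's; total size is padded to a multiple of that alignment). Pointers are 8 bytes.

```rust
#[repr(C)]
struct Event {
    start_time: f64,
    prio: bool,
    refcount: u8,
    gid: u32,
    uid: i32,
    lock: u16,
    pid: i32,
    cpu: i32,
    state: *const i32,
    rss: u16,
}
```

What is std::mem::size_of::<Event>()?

48 bytes

start_time at 0 (size 8, align 8) → ends 8
prio at 8 (size 1, align 1) → ends 9
refcount at 9 (size 1, align 1) → ends 10
pad 2 to align 4 for gid
gid at 12 (size 4, align 4) → ends 16
uid at 16 (size 4, align 4) → ends 20
lock at 20 (size 2, align 2) → ends 22
pad 2 to align 4 for pid
pid at 24 (size 4, align 4) → ends 28
cpu at 28 (size 4, align 4) → ends 32
state at 32 (size 8, align 8) → ends 40
rss at 40 (size 2, align 2) → ends 42
tail pad 6 to reach multiple of 8
total 48 bytes, alignment 8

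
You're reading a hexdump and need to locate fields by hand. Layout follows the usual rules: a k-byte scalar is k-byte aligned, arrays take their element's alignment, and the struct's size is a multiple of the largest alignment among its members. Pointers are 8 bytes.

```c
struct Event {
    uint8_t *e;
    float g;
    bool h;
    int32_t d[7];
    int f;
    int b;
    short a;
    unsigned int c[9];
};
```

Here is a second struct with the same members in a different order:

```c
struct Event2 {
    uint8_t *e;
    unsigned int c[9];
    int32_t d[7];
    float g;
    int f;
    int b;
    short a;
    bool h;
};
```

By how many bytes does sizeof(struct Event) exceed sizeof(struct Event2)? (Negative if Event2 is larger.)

8

e at 0 (size 8, align 8) → ends 8
g at 8 (size 4, align 4) → ends 12
h at 12 (size 1, align 1) → ends 13
pad 3 to align 4 for d
d at 16 (size 28, align 4) → ends 44
f at 44 (size 4, align 4) → ends 48
b at 48 (size 4, align 4) → ends 52
a at 52 (size 2, align 2) → ends 54
pad 2 to align 4 for c
c at 56 (size 36, align 4) → ends 92
tail pad 4 to reach multiple of 8
total 96 bytes, alignment 8
— Event2 —
e at 0 (size 8, align 8) → ends 8
c at 8 (size 36, align 4) → ends 44
d at 44 (size 28, align 4) → ends 72
g at 72 (size 4, align 4) → ends 76
f at 76 (size 4, align 4) → ends 80
b at 80 (size 4, align 4) → ends 84
a at 84 (size 2, align 2) → ends 86
h at 86 (size 1, align 1) → ends 87
tail pad 1 to reach multiple of 8
total 88 bytes, alignment 8
96 − 88 = 8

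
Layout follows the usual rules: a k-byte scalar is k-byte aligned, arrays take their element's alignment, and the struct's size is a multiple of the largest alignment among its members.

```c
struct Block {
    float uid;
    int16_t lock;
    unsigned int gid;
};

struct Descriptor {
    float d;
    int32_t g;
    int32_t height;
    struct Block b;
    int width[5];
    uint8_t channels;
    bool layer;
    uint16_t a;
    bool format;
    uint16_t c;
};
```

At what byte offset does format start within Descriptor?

Block: 0..4  uid  (4B, 4-aligned); 4..6  lock  (2B, 2-aligned); 6..8  -- padding (2B); 8..12  gid  (4B, 4-aligned); sizeof = 12, alignof = 4
0..4  d  (4B, 4-aligned)
4..8  g  (4B, 4-aligned)
8..12  height  (4B, 4-aligned)
12..24  b  (12B, 4-aligned)
24..44  width  (20B, 4-aligned)
44..45  channels  (1B, 1-aligned)
45..46  layer  (1B, 1-aligned)
46..48  a  (2B, 2-aligned)
48..49  format  (1B, 1-aligned)

48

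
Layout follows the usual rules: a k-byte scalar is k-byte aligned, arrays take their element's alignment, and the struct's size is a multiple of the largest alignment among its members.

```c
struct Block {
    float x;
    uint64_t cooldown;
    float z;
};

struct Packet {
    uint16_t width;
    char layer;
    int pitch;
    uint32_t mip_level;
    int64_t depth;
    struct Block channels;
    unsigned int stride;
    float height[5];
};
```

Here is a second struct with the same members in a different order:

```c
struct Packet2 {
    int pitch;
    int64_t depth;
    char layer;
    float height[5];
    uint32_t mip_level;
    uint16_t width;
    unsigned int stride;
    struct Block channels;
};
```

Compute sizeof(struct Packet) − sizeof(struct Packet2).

-8

Block: x at 0 (size 4, align 4) → ends 4; pad 4 to align 8 for cooldown; cooldown at 8 (size 8, align 8) → ends 16; z at 16 (size 4, align 4) → ends 20; tail pad 4 to reach multiple of 8; total 24 bytes, alignment 8
width at 0 (size 2, align 2) → ends 2
layer at 2 (size 1, align 1) → ends 3
pad 1 to align 4 for pitch
pitch at 4 (size 4, align 4) → ends 8
mip_level at 8 (size 4, align 4) → ends 12
pad 4 to align 8 for depth
depth at 16 (size 8, align 8) → ends 24
channels at 24 (size 24, align 8) → ends 48
stride at 48 (size 4, align 4) → ends 52
height at 52 (size 20, align 4) → ends 72
total 72 bytes, alignment 8
— Packet2 —
pitch at 0 (size 4, align 4) → ends 4
pad 4 to align 8 for depth
depth at 8 (size 8, align 8) → ends 16
layer at 16 (size 1, align 1) → ends 17
pad 3 to align 4 for height
height at 20 (size 20, align 4) → ends 40
mip_level at 40 (size 4, align 4) → ends 44
width at 44 (size 2, align 2) → ends 46
pad 2 to align 4 for stride
stride at 48 (size 4, align 4) → ends 52
pad 4 to align 8 for channels
channels at 56 (size 24, align 8) → ends 80
total 80 bytes, alignment 8
72 − 80 = -8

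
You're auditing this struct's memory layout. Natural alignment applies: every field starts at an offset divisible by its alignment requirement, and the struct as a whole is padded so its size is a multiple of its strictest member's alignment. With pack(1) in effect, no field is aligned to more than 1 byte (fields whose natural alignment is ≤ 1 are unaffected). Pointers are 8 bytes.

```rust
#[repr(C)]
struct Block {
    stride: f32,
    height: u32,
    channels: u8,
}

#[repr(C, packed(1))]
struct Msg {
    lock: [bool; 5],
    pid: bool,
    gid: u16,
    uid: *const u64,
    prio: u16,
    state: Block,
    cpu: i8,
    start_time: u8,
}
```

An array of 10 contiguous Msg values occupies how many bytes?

Block: 0..4  stride  (4B, 4-aligned); 4..8  height  (4B, 4-aligned); 8..9  channels  (1B, 1-aligned); 9..12  -- tail padding (3B); sizeof = 12, alignof = 4
0..5  lock  (5B, 1-aligned)
5..6  pid  (1B, 1-aligned)
6..8  gid  (2B, 1-aligned)
8..16  uid  (8B, 1-aligned)
16..18  prio  (2B, 1-aligned)
18..30  state  (12B, 1-aligned)
30..31  cpu  (1B, 1-aligned)
31..32  start_time  (1B, 1-aligned)
sizeof = 32, alignof = 1
array of 10: 10 × 32 = 320

320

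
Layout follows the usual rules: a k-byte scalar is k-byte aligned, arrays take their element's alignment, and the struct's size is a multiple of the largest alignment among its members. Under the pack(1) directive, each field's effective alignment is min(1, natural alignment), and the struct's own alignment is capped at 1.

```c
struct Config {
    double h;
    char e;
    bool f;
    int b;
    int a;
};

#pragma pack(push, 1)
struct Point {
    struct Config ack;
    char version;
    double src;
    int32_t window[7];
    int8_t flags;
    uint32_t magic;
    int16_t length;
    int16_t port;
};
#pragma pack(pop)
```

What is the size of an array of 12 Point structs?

840

Config: @0: h [8B, align 8] → 8; @8: e [1B, align 1] → 9; @9: f [1B, align 1] → 10; +2 pad (align 4); @12: b [4B, align 4] → 16; @16: a [4B, align 4] → 20; +4 tail pad (align 8); size 24, align 8
@0: ack [24B, align 1] → 24
@24: version [1B, align 1] → 25
@25: src [8B, align 1] → 33
@33: window [28B, align 1] → 61
@61: flags [1B, align 1] → 62
@62: magic [4B, align 1] → 66
@66: length [2B, align 1] → 68
@68: port [2B, align 1] → 70
size 70, align 1
array of 12: 12 × 70 = 840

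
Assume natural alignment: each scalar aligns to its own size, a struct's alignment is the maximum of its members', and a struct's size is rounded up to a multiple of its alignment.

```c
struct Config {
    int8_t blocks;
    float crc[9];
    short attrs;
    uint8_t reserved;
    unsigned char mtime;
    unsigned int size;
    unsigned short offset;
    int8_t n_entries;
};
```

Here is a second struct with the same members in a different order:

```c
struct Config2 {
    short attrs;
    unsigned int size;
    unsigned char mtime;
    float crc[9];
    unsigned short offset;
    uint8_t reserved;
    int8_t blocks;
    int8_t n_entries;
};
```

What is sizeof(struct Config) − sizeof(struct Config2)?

@0: blocks [1B, align 1] → 1
+3 pad (align 4)
@4: crc [36B, align 4] → 40
@40: attrs [2B, align 2] → 42
@42: reserved [1B, align 1] → 43
@43: mtime [1B, align 1] → 44
@44: size [4B, align 4] → 48
@48: offset [2B, align 2] → 50
@50: n_entries [1B, align 1] → 51
+1 tail pad (align 4)
size 52, align 4
— Config2 —
@0: attrs [2B, align 2] → 2
+2 pad (align 4)
@4: size [4B, align 4] → 8
@8: mtime [1B, align 1] → 9
+3 pad (align 4)
@12: crc [36B, align 4] → 48
@48: offset [2B, align 2] → 50
@50: reserved [1B, align 1] → 51
@51: blocks [1B, align 1] → 52
@52: n_entries [1B, align 1] → 53
+3 tail pad (align 4)
size 56, align 4
52 − 56 = -4

-4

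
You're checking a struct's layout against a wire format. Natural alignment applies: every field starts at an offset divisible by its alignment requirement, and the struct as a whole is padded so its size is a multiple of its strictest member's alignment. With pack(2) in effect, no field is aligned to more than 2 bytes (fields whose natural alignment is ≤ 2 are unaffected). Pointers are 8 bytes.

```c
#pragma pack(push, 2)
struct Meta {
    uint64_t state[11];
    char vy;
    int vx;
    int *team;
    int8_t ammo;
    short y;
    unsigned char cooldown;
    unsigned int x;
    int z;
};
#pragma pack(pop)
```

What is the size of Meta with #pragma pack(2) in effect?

state at 0 (size 88, align 2) → ends 88
vy at 88 (size 1, align 1) → ends 89
pad 1 to align 2 for vx
vx at 90 (size 4, align 2) → ends 94
team at 94 (size 8, align 2) → ends 102
ammo at 102 (size 1, align 1) → ends 103
pad 1 to align 2 for y
y at 104 (size 2, align 2) → ends 106
cooldown at 106 (size 1, align 1) → ends 107
pad 1 to align 2 for x
x at 108 (size 4, align 2) → ends 112
z at 112 (size 4, align 2) → ends 116
total 116 bytes, alignment 2

116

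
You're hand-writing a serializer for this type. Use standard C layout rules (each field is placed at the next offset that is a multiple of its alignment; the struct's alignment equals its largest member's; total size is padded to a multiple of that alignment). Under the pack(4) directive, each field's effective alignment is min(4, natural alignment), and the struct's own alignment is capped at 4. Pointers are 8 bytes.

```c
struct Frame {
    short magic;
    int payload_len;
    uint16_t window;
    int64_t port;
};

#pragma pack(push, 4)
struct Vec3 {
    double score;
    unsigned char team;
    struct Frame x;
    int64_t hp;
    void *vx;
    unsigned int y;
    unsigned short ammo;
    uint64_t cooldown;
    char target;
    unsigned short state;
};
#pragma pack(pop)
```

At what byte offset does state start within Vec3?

70

Frame: 0..2  magic  (2B, 2-aligned); 2..4  -- padding (2B); 4..8  payload_len  (4B, 4-aligned); 8..10  window  (2B, 2-aligned); 10..16  -- padding (6B); 16..24  port  (8B, 8-aligned); sizeof = 24, alignof = 8
0..8  score  (8B, 4-aligned)
8..9  team  (1B, 1-aligned)
9..12  -- padding (3B)
12..36  x  (24B, 4-aligned)
36..44  hp  (8B, 4-aligned)
44..52  vx  (8B, 4-aligned)
52..56  y  (4B, 4-aligned)
56..58  ammo  (2B, 2-aligned)
58..60  -- padding (2B)
60..68  cooldown  (8B, 4-aligned)
68..69  target  (1B, 1-aligned)
69..70  -- padding (1B)
70..72  state  (2B, 2-aligned)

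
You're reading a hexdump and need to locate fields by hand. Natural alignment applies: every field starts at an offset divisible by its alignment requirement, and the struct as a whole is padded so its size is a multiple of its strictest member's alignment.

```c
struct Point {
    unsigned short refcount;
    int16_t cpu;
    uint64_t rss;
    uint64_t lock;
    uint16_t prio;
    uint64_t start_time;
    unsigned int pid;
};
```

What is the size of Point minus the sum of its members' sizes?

@0: refcount [2B, align 2] → 2
@2: cpu [2B, align 2] → 4
+4 pad (align 8)
@8: rss [8B, align 8] → 16
@16: lock [8B, align 8] → 24
@24: prio [2B, align 2] → 26
+6 pad (align 8)
@32: start_time [8B, align 8] → 40
@40: pid [4B, align 4] → 44
+4 tail pad (align 8)
size 48, align 8
data bytes 34, size 48 → padding 14

14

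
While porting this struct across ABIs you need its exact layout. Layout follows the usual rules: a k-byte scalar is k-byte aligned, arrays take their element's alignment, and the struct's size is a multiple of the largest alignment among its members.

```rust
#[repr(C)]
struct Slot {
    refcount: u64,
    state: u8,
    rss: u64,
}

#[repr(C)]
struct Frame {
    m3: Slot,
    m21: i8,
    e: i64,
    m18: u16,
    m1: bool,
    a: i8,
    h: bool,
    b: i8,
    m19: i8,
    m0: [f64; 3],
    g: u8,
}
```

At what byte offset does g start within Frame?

72

Slot: @0: refcount [8B, align 8] → 8; @8: state [1B, align 1] → 9; +7 pad (align 8); @16: rss [8B, align 8] → 24; size 24, align 8
@0: m3 [24B, align 8] → 24
@24: m21 [1B, align 1] → 25
+7 pad (align 8)
@32: e [8B, align 8] → 40
@40: m18 [2B, align 2] → 42
@42: m1 [1B, align 1] → 43
@43: a [1B, align 1] → 44
@44: h [1B, align 1] → 45
@45: b [1B, align 1] → 46
@46: m19 [1B, align 1] → 47
+1 pad (align 8)
@48: m0 [24B, align 8] → 72
@72: g [1B, align 1] → 73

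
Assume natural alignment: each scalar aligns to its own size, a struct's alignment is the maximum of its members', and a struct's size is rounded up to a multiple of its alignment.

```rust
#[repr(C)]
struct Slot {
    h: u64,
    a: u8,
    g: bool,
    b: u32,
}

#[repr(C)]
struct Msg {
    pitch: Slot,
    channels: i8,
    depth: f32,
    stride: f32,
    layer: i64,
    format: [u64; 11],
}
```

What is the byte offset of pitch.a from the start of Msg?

8

Slot: @0: h [8B, align 8] → 8; @8: a [1B, align 1] → 9; @9: g [1B, align 1] → 10; +2 pad (align 4); @12: b [4B, align 4] → 16; size 16, align 8
@0: pitch [16B, align 8] → 16
within Slot: a at 8
0 + 8 = 8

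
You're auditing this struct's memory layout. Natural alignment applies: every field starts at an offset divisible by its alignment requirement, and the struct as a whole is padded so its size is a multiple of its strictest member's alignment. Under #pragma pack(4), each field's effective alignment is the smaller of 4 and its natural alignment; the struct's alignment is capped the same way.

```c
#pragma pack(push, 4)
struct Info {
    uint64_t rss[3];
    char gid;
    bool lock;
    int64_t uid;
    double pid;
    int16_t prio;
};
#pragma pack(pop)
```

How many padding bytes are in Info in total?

0..24  rss  (24B, 4-aligned)
24..25  gid  (1B, 1-aligned)
25..26  lock  (1B, 1-aligned)
26..28  -- padding (2B)
28..36  uid  (8B, 4-aligned)
36..44  pid  (8B, 4-aligned)
44..46  prio  (2B, 2-aligned)
46..48  -- tail padding (2B)
sizeof = 48, alignof = 4
data bytes 44, size 48 → padding 4

4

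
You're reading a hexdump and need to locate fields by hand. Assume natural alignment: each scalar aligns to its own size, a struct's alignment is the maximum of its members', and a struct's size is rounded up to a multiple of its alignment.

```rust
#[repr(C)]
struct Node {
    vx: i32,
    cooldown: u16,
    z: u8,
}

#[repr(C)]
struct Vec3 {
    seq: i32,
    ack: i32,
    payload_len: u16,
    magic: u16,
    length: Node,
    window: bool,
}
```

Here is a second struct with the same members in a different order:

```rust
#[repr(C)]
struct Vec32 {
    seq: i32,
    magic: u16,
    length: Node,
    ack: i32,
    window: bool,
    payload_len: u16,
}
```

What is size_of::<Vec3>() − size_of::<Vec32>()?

Node: @0: vx [4B, align 4] → 4; @4: cooldown [2B, align 2] → 6; @6: z [1B, align 1] → 7; +1 tail pad (align 4); size 8, align 4
@0: seq [4B, align 4] → 4
@4: ack [4B, align 4] → 8
@8: payload_len [2B, align 2] → 10
@10: magic [2B, align 2] → 12
@12: length [8B, align 4] → 20
@20: window [1B, align 1] → 21
+3 tail pad (align 4)
size 24, align 4
— Vec32 —
@0: seq [4B, align 4] → 4
@4: magic [2B, align 2] → 6
+2 pad (align 4)
@8: length [8B, align 4] → 16
@16: ack [4B, align 4] → 20
@20: window [1B, align 1] → 21
+1 pad (align 2)
@22: payload_len [2B, align 2] → 24
size 24, align 4
24 − 24 = 0

0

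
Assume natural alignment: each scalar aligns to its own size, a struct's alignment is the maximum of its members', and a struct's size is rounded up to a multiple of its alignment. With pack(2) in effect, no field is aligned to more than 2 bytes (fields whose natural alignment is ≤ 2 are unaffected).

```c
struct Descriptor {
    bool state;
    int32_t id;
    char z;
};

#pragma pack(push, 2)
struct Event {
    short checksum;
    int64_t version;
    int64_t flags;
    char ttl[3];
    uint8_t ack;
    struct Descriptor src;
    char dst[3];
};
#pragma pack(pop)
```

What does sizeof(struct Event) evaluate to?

38

Descriptor: @0: state [1B, align 1] → 1; +3 pad (align 4); @4: id [4B, align 4] → 8; @8: z [1B, align 1] → 9; +3 tail pad (align 4); size 12, align 4
@0: checksum [2B, align 2] → 2
@2: version [8B, align 2] → 10
@10: flags [8B, align 2] → 18
@18: ttl [3B, align 1] → 21
@21: ack [1B, align 1] → 22
@22: src [12B, align 2] → 34
@34: dst [3B, align 1] → 37
+1 tail pad (align 2)
size 38, align 2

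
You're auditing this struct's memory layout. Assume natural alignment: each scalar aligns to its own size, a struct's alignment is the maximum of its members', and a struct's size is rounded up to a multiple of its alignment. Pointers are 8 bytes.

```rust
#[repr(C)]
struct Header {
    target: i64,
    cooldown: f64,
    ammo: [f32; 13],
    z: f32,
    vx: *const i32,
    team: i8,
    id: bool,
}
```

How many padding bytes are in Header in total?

6

0..8  target  (8B, 8-aligned)
8..16  cooldown  (8B, 8-aligned)
16..68  ammo  (52B, 4-aligned)
68..72  z  (4B, 4-aligned)
72..80  vx  (8B, 8-aligned)
80..81  team  (1B, 1-aligned)
81..82  id  (1B, 1-aligned)
82..88  -- tail padding (6B)
sizeof = 88, alignof = 8
data bytes 82, size 88 → padding 6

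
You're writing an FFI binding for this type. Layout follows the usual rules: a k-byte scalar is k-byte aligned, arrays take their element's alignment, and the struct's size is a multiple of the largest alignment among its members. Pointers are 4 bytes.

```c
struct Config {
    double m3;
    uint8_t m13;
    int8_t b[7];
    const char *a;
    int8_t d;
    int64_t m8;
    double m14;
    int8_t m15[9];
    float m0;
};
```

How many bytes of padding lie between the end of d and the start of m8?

m3 at 0 (size 8, align 8) → ends 8
m13 at 8 (size 1, align 1) → ends 9
b at 9 (size 7, align 1) → ends 16
a at 16 (size 4, align 4) → ends 20
d at 20 (size 1, align 1) → ends 21
pad 3 to align 8 for m8
m8 at 24 (size 8, align 8) → ends 32

3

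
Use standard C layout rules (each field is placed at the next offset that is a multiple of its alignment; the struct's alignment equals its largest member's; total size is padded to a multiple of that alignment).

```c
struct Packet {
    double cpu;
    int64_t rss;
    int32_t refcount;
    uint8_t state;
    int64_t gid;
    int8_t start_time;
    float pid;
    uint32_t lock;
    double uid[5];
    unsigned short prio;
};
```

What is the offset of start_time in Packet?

cpu at 0 (size 8, align 8) → ends 8
rss at 8 (size 8, align 8) → ends 16
refcount at 16 (size 4, align 4) → ends 20
state at 20 (size 1, align 1) → ends 21
pad 3 to align 8 for gid
gid at 24 (size 8, align 8) → ends 32
start_time at 32 (size 1, align 1) → ends 33

32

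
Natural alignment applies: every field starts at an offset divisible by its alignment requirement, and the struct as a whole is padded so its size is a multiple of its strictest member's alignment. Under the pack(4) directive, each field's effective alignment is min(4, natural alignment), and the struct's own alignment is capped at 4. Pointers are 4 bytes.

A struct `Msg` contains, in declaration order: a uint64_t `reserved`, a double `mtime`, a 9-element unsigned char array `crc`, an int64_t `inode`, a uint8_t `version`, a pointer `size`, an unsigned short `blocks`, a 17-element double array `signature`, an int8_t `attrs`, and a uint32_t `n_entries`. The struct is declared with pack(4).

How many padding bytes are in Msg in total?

11

@0: reserved [8B, align 4] → 8
@8: mtime [8B, align 4] → 16
@16: crc [9B, align 1] → 25
+3 pad (align 4)
@28: inode [8B, align 4] → 36
@36: version [1B, align 1] → 37
+3 pad (align 4)
@40: size [4B, align 4] → 44
@44: blocks [2B, align 2] → 46
+2 pad (align 4)
@48: signature [136B, align 4] → 184
@184: attrs [1B, align 1] → 185
+3 pad (align 4)
@188: n_entries [4B, align 4] → 192
size 192, align 4
data bytes 181, size 192 → padding 11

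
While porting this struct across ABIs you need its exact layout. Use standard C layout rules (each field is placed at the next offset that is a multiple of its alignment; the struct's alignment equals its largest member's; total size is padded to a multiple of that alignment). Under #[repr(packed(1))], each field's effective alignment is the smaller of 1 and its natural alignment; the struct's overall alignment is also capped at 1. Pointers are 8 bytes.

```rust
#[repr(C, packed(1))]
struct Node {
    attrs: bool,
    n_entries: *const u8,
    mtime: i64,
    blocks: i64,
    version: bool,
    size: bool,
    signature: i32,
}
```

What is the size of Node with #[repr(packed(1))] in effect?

attrs at 0 (size 1, align 1) → ends 1
n_entries at 1 (size 8, align 1) → ends 9
mtime at 9 (size 8, align 1) → ends 17
blocks at 17 (size 8, align 1) → ends 25
version at 25 (size 1, align 1) → ends 26
size at 26 (size 1, align 1) → ends 27
signature at 27 (size 4, align 1) → ends 31
total 31 bytes, alignment 1

31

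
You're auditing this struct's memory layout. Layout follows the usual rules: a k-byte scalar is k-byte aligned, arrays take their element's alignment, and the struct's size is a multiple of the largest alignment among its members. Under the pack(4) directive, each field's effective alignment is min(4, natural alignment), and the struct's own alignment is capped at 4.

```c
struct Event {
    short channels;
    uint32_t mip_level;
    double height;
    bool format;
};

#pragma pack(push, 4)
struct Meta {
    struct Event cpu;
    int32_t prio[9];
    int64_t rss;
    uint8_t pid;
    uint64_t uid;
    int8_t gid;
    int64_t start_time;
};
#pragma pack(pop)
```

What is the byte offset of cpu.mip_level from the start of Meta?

Event: channels at 0 (size 2, align 2) → ends 2; pad 2 to align 4 for mip_level; mip_level at 4 (size 4, align 4) → ends 8; height at 8 (size 8, align 8) → ends 16; format at 16 (size 1, align 1) → ends 17; tail pad 7 to reach multiple of 8; total 24 bytes, alignment 8
cpu at 0 (size 24, align 4) → ends 24
within Event: mip_level at 4
0 + 4 = 4

4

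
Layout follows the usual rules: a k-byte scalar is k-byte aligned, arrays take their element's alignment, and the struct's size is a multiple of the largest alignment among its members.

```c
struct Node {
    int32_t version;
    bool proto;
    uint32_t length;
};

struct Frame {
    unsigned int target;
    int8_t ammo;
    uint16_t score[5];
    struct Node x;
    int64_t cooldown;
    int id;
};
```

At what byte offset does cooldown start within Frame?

Node: @0: version [4B, align 4] → 4; @4: proto [1B, align 1] → 5; +3 pad (align 4); @8: length [4B, align 4] → 12; size 12, align 4
@0: target [4B, align 4] → 4
@4: ammo [1B, align 1] → 5
+1 pad (align 2)
@6: score [10B, align 2] → 16
@16: x [12B, align 4] → 28
+4 pad (align 8)
@32: cooldown [8B, align 8] → 40

32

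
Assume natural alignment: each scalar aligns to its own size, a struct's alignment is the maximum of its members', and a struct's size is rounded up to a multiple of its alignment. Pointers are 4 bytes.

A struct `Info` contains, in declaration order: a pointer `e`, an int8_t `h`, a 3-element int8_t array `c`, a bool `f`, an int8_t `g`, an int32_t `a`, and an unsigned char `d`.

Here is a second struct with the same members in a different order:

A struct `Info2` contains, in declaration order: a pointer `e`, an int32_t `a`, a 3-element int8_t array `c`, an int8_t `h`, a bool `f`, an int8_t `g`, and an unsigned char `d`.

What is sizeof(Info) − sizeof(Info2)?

4

e at 0 (size 4, align 4) → ends 4
h at 4 (size 1, align 1) → ends 5
c at 5 (size 3, align 1) → ends 8
f at 8 (size 1, align 1) → ends 9
g at 9 (size 1, align 1) → ends 10
pad 2 to align 4 for a
a at 12 (size 4, align 4) → ends 16
d at 16 (size 1, align 1) → ends 17
tail pad 3 to reach multiple of 4
total 20 bytes, alignment 4
— Info2 —
e at 0 (size 4, align 4) → ends 4
a at 4 (size 4, align 4) → ends 8
c at 8 (size 3, align 1) → ends 11
h at 11 (size 1, align 1) → ends 12
f at 12 (size 1, align 1) → ends 13
g at 13 (size 1, align 1) → ends 14
d at 14 (size 1, align 1) → ends 15
tail pad 1 to reach multiple of 4
total 16 bytes, alignment 4
20 − 16 = 4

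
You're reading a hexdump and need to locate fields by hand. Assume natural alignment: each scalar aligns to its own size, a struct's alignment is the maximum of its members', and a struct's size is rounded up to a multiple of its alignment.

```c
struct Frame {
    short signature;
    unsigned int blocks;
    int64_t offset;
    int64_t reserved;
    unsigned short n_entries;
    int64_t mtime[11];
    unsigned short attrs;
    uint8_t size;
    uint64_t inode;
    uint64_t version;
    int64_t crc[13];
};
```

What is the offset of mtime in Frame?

32

0..2  signature  (2B, 2-aligned)
2..4  -- padding (2B)
4..8  blocks  (4B, 4-aligned)
8..16  offset  (8B, 8-aligned)
16..24  reserved  (8B, 8-aligned)
24..26  n_entries  (2B, 2-aligned)
26..32  -- padding (6B)
32..120  mtime  (88B, 8-aligned)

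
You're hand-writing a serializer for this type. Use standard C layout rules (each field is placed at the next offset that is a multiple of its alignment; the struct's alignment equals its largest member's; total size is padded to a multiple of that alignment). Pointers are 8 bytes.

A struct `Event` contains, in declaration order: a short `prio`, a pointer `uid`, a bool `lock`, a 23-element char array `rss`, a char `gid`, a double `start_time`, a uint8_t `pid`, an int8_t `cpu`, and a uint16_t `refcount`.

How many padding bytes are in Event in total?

prio at 0 (size 2, align 2) → ends 2
pad 6 to align 8 for uid
uid at 8 (size 8, align 8) → ends 16
lock at 16 (size 1, align 1) → ends 17
rss at 17 (size 23, align 1) → ends 40
gid at 40 (size 1, align 1) → ends 41
pad 7 to align 8 for start_time
start_time at 48 (size 8, align 8) → ends 56
pid at 56 (size 1, align 1) → ends 57
cpu at 57 (size 1, align 1) → ends 58
refcount at 58 (size 2, align 2) → ends 60
tail pad 4 to reach multiple of 8
total 64 bytes, alignment 8
data bytes 47, size 64 → padding 17

17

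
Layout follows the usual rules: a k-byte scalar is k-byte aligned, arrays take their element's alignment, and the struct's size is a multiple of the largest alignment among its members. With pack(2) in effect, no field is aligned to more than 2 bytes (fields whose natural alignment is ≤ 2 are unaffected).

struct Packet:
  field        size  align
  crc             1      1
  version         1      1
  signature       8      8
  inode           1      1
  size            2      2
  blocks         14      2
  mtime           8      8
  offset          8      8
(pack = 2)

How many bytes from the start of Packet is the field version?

crc at 0 (size 1, align 1) → ends 1
version at 1 (size 1, align 1) → ends 2

1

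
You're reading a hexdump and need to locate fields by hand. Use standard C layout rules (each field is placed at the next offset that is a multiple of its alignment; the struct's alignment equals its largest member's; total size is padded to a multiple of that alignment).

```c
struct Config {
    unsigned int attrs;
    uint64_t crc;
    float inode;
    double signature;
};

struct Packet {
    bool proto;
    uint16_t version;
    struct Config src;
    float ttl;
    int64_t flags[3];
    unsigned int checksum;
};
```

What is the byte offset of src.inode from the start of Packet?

Config: 0..4  attrs  (4B, 4-aligned); 4..8  -- padding (4B); 8..16  crc  (8B, 8-aligned); 16..20  inode  (4B, 4-aligned); 20..24  -- padding (4B); 24..32  signature  (8B, 8-aligned); sizeof = 32, alignof = 8
0..1  proto  (1B, 1-aligned)
1..2  -- padding (1B)
2..4  version  (2B, 2-aligned)
4..8  -- padding (4B)
8..40  src  (32B, 8-aligned)
within Config: inode at 16
8 + 16 = 24

24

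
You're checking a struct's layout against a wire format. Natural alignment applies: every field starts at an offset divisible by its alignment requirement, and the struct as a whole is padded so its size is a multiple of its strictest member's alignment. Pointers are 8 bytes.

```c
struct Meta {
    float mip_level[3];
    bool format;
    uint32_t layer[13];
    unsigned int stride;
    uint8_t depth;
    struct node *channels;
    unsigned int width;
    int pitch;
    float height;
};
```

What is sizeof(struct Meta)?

104

@0: mip_level [12B, align 4] → 12
@12: format [1B, align 1] → 13
+3 pad (align 4)
@16: layer [52B, align 4] → 68
@68: stride [4B, align 4] → 72
@72: depth [1B, align 1] → 73
+7 pad (align 8)
@80: channels [8B, align 8] → 88
@88: width [4B, align 4] → 92
@92: pitch [4B, align 4] → 96
@96: height [4B, align 4] → 100
+4 tail pad (align 8)
size 104, align 8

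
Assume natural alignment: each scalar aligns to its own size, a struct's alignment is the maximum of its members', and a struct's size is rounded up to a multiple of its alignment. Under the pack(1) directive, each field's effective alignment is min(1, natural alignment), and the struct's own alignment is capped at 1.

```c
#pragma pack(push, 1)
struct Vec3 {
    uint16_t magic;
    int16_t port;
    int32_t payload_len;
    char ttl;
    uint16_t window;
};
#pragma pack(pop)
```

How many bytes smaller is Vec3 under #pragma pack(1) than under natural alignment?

natural layout:
  @0: magic [2B, align 2] → 2
  @2: port [2B, align 2] → 4
  @4: payload_len [4B, align 4] → 8
  @8: ttl [1B, align 1] → 9
  +1 pad (align 2)
  @10: window [2B, align 2] → 12
  size 12, align 4
packed(1) layout:
  @0: magic [2B, align 1] → 2
  @2: port [2B, align 1] → 4
  @4: payload_len [4B, align 1] → 8
  @8: ttl [1B, align 1] → 9
  @9: window [2B, align 1] → 11
  size 11, align 1
12 − 11 = 1

1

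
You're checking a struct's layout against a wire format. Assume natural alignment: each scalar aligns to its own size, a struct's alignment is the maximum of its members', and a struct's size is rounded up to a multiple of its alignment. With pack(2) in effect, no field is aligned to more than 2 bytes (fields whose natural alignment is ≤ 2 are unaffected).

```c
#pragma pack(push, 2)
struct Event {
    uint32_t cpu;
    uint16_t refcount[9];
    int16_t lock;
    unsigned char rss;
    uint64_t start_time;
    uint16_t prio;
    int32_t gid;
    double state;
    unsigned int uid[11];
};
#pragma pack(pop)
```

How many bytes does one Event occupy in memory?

0..4  cpu  (4B, 2-aligned)
4..22  refcount  (18B, 2-aligned)
22..24  lock  (2B, 2-aligned)
24..25  rss  (1B, 1-aligned)
25..26  -- padding (1B)
26..34  start_time  (8B, 2-aligned)
34..36  prio  (2B, 2-aligned)
36..40  gid  (4B, 2-aligned)
40..48  state  (8B, 2-aligned)
48..92  uid  (44B, 2-aligned)
sizeof = 92, alignof = 2

92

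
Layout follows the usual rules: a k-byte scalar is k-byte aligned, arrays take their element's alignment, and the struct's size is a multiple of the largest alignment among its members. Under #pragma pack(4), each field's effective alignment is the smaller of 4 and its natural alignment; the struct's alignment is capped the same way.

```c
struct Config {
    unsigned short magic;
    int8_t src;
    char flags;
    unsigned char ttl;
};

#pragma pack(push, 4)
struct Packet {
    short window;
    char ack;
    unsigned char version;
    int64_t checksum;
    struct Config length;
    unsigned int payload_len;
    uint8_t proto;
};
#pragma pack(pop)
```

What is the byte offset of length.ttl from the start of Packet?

Config: @0: magic [2B, align 2] → 2; @2: src [1B, align 1] → 3; @3: flags [1B, align 1] → 4; @4: ttl [1B, align 1] → 5; +1 tail pad (align 2); size 6, align 2
@0: window [2B, align 2] → 2
@2: ack [1B, align 1] → 3
@3: version [1B, align 1] → 4
@4: checksum [8B, align 4] → 12
@12: length [6B, align 2] → 18
within Config: ttl at 4
12 + 4 = 16

16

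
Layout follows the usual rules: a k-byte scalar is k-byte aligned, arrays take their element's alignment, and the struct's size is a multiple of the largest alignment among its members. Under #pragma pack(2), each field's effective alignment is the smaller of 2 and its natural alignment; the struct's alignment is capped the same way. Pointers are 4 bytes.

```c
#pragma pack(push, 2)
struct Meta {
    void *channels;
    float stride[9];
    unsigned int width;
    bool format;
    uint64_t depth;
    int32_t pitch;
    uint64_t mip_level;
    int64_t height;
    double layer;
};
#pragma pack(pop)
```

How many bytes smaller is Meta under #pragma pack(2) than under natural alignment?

6

natural layout:
  @0: channels [4B, align 4] → 4
  @4: stride [36B, align 4] → 40
  @40: width [4B, align 4] → 44
  @44: format [1B, align 1] → 45
  +3 pad (align 8)
  @48: depth [8B, align 8] → 56
  @56: pitch [4B, align 4] → 60
  +4 pad (align 8)
  @64: mip_level [8B, align 8] → 72
  @72: height [8B, align 8] → 80
  @80: layer [8B, align 8] → 88
  size 88, align 8
packed(2) layout:
  @0: channels [4B, align 2] → 4
  @4: stride [36B, align 2] → 40
  @40: width [4B, align 2] → 44
  @44: format [1B, align 1] → 45
  +1 pad (align 2)
  @46: depth [8B, align 2] → 54
  @54: pitch [4B, align 2] → 58
  @58: mip_level [8B, align 2] → 66
  @66: height [8B, align 2] → 74
  @74: layer [8B, align 2] → 82
  size 82, align 2
88 − 82 = 6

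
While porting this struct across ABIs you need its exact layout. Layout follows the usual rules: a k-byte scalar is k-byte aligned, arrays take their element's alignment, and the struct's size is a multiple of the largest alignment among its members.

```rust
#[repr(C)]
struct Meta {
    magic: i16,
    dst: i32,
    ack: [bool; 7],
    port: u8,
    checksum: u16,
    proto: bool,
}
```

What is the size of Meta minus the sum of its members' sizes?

0..2  magic  (2B, 2-aligned)
2..4  -- padding (2B)
4..8  dst  (4B, 4-aligned)
8..15  ack  (7B, 1-aligned)
15..16  port  (1B, 1-aligned)
16..18  checksum  (2B, 2-aligned)
18..19  proto  (1B, 1-aligned)
19..20  -- tail padding (1B)
sizeof = 20, alignof = 4
data bytes 17, size 20 → padding 3

3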